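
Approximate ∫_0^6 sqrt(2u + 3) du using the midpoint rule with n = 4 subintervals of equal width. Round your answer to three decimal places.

Δu = (6 − 0)/4 = 1.5.
Midpoints: 0.75, 2.25, 3.75, 5.25.
f(0.75) ≈ 2.121, f(2.25) ≈ 2.739, f(3.75) ≈ 3.240, f(5.25) ≈ 3.674.
Sum = Δu · [f(0.75) + f(2.25) + f(3.75) + f(5.25)].
Sum ≈ 17.662.

17.662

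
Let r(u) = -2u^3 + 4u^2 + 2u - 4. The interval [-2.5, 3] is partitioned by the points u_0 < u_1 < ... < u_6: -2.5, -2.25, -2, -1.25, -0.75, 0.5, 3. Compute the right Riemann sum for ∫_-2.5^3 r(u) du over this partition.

-26.640625

Subinterval widths: 0.25, 0.25, 0.75, 0.5, 1.25, 2.5.
Right endpoints: -2.25, -2, -1.25, -0.75, 0.5, 3.
r(-2.25) = 34.53125, r(-2) = 24, r(-1.25) = 3.65625, r(-0.75) = -2.40625, r(0.5) = -2.25, r(3) = -16.
Sum = Σ Δu_i · r(u_i).
Sum = -26.640625.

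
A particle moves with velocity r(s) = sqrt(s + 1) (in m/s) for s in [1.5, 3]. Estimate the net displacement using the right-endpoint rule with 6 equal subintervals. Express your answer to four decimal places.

2.7501

Δs = (3 − 1.5)/6 = 0.25.
Right endpoints: 1.75, 2, 2.25, 2.5, 2.75, 3.
r(1.75) ≈ 1.6583, r(2) ≈ 1.7321, r(2.25) ≈ 1.8028, r(2.5) ≈ 1.8708, r(2.75) ≈ 1.9365, r(3) ≈ 2.0000.
Sum = Δs · [r(1.75) + r(2) + r(2.25) + ...].
Sum ≈ 2.7501.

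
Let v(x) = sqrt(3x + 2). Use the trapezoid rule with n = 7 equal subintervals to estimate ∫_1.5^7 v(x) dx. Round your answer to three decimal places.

Δx = (7 − 1.5)/7 = 11/14.
v(1.5) ≈ 2.550, v(16/7) ≈ 2.976, v(43/14) ≈ 3.349, v(27/7) ≈ 3.684, v(65/14) ≈ 3.991, v(38/7) ≈ 4.276, v(87/14) ≈ 4.543, v(7) ≈ 4.796.
T_7 = (Δx/2)·[v(x_0) + 2v(x_1) + ... + 2v(x_{6}) + v(x_7)].
Sum ≈ 20.815.

20.815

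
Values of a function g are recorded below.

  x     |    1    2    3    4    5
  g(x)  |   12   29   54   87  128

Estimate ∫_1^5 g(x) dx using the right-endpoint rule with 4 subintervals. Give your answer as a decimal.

298

Δx = 1.
Sum = 1·[29 + 54 + 87 + 128] = 298.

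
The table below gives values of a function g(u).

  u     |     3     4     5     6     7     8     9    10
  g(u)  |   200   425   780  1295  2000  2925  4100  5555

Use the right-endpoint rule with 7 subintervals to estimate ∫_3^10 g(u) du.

17080

Δu = 1.
Sum = 1·[425 + 780 + 1295 + 2000 + 2925 + 4100 + 5555] = 17080.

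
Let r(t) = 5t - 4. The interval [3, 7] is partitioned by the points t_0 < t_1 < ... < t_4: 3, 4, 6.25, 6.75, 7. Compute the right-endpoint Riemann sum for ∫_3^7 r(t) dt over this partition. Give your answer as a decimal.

99.9375

Subinterval widths: 1, 2.25, 0.5, 0.25.
Right endpoints: 4, 6.25, 6.75, 7.
r(4) = 16, r(6.25) = 27.25, r(6.75) = 29.75, r(7) = 31.
Sum = Σ Δt_i · r(t_i).
Sum = 99.9375.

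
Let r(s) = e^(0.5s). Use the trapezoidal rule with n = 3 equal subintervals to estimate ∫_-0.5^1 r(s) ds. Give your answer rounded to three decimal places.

1.749

Δs = (1 − (-0.5))/3 = 0.5.
r(-0.5) ≈ 0.779, r(0) ≈ 1.000, r(0.5) ≈ 1.284, r(1) ≈ 1.649.
T_3 = (Δs/2)·[r(s_0) + 2r(s_1) + 2r(s_2) + r(s_3)].
Sum ≈ 1.749.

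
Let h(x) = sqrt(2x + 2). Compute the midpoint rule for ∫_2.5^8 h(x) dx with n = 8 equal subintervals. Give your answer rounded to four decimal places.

Δx = (8 − 2.5)/8 = 0.6875.
Midpoints: 2.84375, 3.53125, 4.21875, 4.90625, 5.59375, 6.28125, 6.96875, 7.65625.
h(2.84375) ≈ 2.7726, h(3.53125) ≈ 3.0104, h(4.21875) ≈ 3.2307, h(4.90625) ≈ 3.4369, h(5.59375) ≈ 3.6315, h(6.28125) ≈ 3.8161, h(6.96875) ≈ 3.9922, h(7.65625) ≈ 4.1608.
Sum = Δx · [h(2.84375) + h(3.53125) + h(4.21875) + ...].
Sum ≈ 19.2852.

19.2852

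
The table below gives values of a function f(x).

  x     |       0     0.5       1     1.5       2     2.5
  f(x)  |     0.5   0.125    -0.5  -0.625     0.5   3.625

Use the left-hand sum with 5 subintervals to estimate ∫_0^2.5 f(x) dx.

Δx = 0.5.
Sum = 0.5·[0.5 + 0.125 + (-0.5) + (-0.625) + 0.5] = 0.

0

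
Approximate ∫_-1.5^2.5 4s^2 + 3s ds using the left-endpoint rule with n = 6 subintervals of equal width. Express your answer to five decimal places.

23.18519

Δs = (2.5 − (-1.5))/6 = 2/3.
Left endpoints: -1.5, -5/6, -1/6, 0.5, 7/6, 11/6.
f(-1.5) = 4.5, f(-5/6) = 5/18, f(-1/6) = -7/18, f(0.5) = 2.5, f(7/6) = 161/18, f(11/6) = 341/18.
Sum = Δs · [f(-1.5) + f(-5/6) + f(-1/6) + ...].
Sum ≈ 23.18519.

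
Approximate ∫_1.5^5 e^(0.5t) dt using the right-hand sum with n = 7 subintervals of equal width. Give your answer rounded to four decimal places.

Δt = (5 − 1.5)/7 = 0.5.
Right endpoints: 2, 2.5, 3, 3.5, 4, 4.5, 5.
f(2) ≈ 2.7183, f(2.5) ≈ 3.4903, f(3) ≈ 4.4817, f(3.5) ≈ 5.7546, f(4) ≈ 7.3891, f(4.5) ≈ 9.4877, f(5) ≈ 12.1825.
Sum = Δt · [f(2) + f(2.5) + f(3) + ...].
Sum ≈ 22.7521.

22.7521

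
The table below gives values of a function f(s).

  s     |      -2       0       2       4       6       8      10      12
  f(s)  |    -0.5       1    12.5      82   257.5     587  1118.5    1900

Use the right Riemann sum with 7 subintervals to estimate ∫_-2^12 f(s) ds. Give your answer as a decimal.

Δs = 2.
Sum = 2·[1 + 12.5 + 82 + 257.5 + 587 + 1118.5 + 1900] = 7917.

7917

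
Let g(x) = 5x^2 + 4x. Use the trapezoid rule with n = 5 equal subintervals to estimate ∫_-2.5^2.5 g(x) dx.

56.25

Δx = (2.5 − (-2.5))/5 = 1.
g(-2.5) = 21.25, g(-1.5) = 5.25, g(-0.5) = -0.75, g(0.5) = 3.25, g(1.5) = 17.25, g(2.5) = 41.25.
T_5 = (Δx/2)·[g(x_0) + 2g(x_1) + ... + 2g(x_{4}) + g(x_5)].
Sum = 56.25.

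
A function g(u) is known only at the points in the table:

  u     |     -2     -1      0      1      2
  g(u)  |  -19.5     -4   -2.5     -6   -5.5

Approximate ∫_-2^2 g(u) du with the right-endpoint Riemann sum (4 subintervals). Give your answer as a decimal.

Δu = 1.
Sum = 1·[(-4) + (-2.5) + (-6) + (-5.5)] = -18.

-18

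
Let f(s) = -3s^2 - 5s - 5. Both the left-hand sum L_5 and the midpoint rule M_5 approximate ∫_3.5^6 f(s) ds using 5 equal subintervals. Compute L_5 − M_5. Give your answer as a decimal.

20.46875

L_5 = -224.375.
M_5 = -244.84375.
L_5 − M_5 = 20.46875.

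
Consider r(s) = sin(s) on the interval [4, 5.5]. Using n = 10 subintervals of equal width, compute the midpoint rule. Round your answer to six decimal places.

Δs = (5.5 − 4)/10 = 0.15.
Midpoints: 4.075, 4.225, 4.375, 4.525, 4.675, 4.825, 4.975, 5.125, 5.275, 5.425.
r(4.075) ≈ -0.803652, r(4.225) ≈ -0.883559, r(4.375) ≈ -0.943622, r(4.525) ≈ -0.982494, r(4.675) ≈ -0.999301, r(4.825) ≈ -0.993666, r(4.975) ≈ -0.965715, r(5.125) ≈ -0.916077, r(5.275) ≈ -0.845865, r(5.425) ≈ -0.756657.
Sum = Δs · [r(4.075) + r(4.225) + r(4.375) + ...].
Sum ≈ -1.363591.

-1.363591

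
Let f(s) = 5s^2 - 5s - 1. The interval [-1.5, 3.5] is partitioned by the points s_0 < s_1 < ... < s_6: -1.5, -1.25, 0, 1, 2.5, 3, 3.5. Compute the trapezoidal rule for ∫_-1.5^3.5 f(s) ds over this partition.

52.578125

Subinterval widths: 0.25, 1.25, 1, 1.5, 0.5, 0.5.
f(-1.5) = 17.75, f(-1.25) = 13.0625, f(0) = -1, f(1) = -1, f(2.5) = 17.75, f(3) = 29, f(3.5) = 42.75.
On each subinterval the trapezoid contributes (Δs_i/2)·[f(s_{i-1}) + f(s_i)].
Sum = 52.578125.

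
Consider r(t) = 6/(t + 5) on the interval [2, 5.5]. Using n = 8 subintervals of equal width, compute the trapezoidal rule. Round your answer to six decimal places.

Δt = (5.5 − 2)/8 = 0.4375.
r(2) = 6/7, r(2.4375) = 96/119, r(2.875) = 16/21, r(3.3125) = 96/133, r(3.75) = 24/35, r(4.1875) = 32/49, r(4.625) = 48/77, r(5.0625) = 96/161, r(5.5) = 4/7.
T_8 = (Δt/2)·[r(t_0) + 2r(t_1) + ... + 2r(t_{7}) + r(t_8)].
Sum ≈ 2.433875.

2.433875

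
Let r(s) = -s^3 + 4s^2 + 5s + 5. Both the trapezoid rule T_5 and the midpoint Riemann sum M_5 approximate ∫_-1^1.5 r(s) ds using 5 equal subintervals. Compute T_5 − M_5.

T_5 = 20.78125.
M_5 = 20.2734375.
T_5 − M_5 = 0.5078125.

0.5078125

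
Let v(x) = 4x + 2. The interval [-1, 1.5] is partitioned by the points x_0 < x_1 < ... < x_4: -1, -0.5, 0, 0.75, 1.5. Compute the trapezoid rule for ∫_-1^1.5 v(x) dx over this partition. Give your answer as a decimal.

Subinterval widths: 0.5, 0.5, 0.75, 0.75.
v(-1) = -2, v(-0.5) = 0, v(0) = 2, v(0.75) = 5, v(1.5) = 8.
On each subinterval the trapezoid contributes (Δx_i/2)·[v(x_{i-1}) + v(x_i)].
Sum = 7.5.

7.5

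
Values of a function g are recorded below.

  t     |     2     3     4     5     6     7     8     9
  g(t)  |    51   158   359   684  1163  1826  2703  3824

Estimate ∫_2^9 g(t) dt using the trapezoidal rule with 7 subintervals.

Δt = 1.
T_7 = (1/2)·[51 + 2·158 + 2·359 + 2·684 + 2·1163 + 2·1826 + 2·2703 + 3824] = 8830.5.

8830.5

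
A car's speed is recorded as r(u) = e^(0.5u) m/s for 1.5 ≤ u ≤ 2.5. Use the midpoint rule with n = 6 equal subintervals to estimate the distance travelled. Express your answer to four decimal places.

Δu = (2.5 − 1.5)/6 = 1/6.
Midpoints: 19/12, 1.75, 23/12, 25/12, 2.25, 29/12.
r(19/12) ≈ 2.2071, r(1.75) ≈ 2.3989, r(23/12) ≈ 2.6073, r(25/12) ≈ 2.8339, r(2.25) ≈ 3.0802, r(29/12) ≈ 3.3479.
Sum = Δu · [r(19/12) + r(1.75) + r(23/12) + ...].
Sum ≈ 2.7459.

2.7459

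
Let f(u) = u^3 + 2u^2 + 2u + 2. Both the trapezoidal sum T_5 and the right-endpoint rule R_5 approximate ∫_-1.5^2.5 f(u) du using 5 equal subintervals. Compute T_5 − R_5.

T_5 = 34.66.
R_5 = 48.66.
T_5 − R_5 = -14.

-14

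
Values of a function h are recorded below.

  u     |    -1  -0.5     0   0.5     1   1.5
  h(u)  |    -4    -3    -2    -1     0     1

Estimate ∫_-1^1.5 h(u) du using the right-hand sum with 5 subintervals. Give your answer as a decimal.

-2.5

Δu = 0.5.
Sum = 0.5·[(-3) + (-2) + (-1) + 0 + 1] = -2.5.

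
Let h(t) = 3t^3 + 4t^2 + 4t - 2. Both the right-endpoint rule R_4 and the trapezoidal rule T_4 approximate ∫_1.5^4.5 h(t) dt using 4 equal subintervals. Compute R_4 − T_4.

130.21875

R_4 = 589.6875.
T_4 = 459.46875.
R_4 − T_4 = 130.21875.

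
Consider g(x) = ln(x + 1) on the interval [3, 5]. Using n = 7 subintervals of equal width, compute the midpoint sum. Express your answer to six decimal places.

Δx = (5 − 3)/7 = 2/7.
Midpoints: 22/7, 24/7, 26/7, 4, 30/7, 32/7, 34/7.
g(22/7) ≈ 1.421386, g(24/7) ≈ 1.488077, g(26/7) ≈ 1.550597, g(4) ≈ 1.609438, g(30/7) ≈ 1.665008, g(32/7) ≈ 1.717651, g(34/7) ≈ 1.767662.
Sum = Δx · [g(22/7) + g(24/7) + g(26/7) + ...].
Sum ≈ 3.205663.

3.205663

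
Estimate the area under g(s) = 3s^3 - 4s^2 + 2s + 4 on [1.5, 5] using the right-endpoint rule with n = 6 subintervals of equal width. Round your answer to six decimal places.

Δs = (5 − 1.5)/6 = 7/12.
Right endpoints: 25/12, 8/3, 3.25, 23/6, 53/12, 5.
g(25/12) = 3443/192, g(8/3) = 340/9, g(3.25) = 71.234375, g(23/6) = 121.875, g(53/12) = 111325/576, g(5) = 289.
Sum = Δs · [g(25/12) + g(8/3) + g(3.25) + ...].
Sum ≈ 426.470341.

426.470341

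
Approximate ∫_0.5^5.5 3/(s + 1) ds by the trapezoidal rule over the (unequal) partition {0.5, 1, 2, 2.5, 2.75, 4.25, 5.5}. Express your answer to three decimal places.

Subinterval widths: 0.5, 1, 0.5, 0.25, 1.5, 1.25.
f(0.5) = 2, f(1) = 1.5, f(2) = 1, f(2.5) = 6/7, f(2.75) = 0.8, f(4.25) = 4/7, f(5.5) = 6/13.
On each subinterval the trapezoid contributes (Δs_i/2)·[f(s_{i-1}) + f(s_i)].
Sum ≈ 4.471.

4.471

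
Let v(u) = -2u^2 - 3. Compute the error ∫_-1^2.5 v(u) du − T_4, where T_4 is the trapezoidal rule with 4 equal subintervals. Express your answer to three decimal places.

Exact integral: ∫_-1^2.5 v(u) du ≈ -21.58333.
T_4 = -22.4765625.
Error ≈ -21.58333 − (-22.4765625) ≈ 0.893.

0.893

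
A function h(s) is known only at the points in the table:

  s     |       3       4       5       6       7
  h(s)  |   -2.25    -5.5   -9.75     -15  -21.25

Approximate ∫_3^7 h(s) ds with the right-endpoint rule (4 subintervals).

Δs = 1.
Sum = 1·[(-5.5) + (-9.75) + (-15) + (-21.25)] = -51.5.

-51.5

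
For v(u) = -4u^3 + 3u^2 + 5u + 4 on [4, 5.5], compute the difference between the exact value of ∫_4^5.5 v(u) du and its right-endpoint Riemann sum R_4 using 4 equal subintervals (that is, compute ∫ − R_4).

69.2578125

Exact integral: ∫_4^5.5 v(u) du = -515.0625.
R_4 = -584.3203125.
Error = -515.0625 − (-584.3203125) = 69.2578125.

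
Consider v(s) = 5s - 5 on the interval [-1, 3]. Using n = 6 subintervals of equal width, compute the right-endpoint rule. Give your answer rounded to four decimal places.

6.6667

Δs = (3 − (-1))/6 = 2/3.
Right endpoints: -1/3, 1/3, 1, 5/3, 7/3, 3.
v(-1/3) = -20/3, v(1/3) = -10/3, v(1) = 0, v(5/3) = 10/3, v(7/3) = 20/3, v(3) = 10.
Sum = Δs · [v(-1/3) + v(1/3) + v(1) + ...].
Sum ≈ 6.6667.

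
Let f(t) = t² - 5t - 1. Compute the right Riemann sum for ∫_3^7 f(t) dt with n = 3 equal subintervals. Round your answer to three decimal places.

Δt = (7 − 3)/3 = 4/3.
Right endpoints: 13/3, 17/3, 7.
f(13/3) = -35/9, f(17/3) = 25/9, f(7) = 13.
Sum = Δt · [f(13/3) + f(17/3) + f(7)].
Sum ≈ 15.852.

15.852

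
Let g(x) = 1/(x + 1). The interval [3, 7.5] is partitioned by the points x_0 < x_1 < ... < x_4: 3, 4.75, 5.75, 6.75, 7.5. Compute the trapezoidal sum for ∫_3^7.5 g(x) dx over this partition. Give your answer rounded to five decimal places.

0.76305

Subinterval widths: 1.75, 1, 1, 0.75.
g(3) = 0.25, g(4.75) = 4/23, g(5.75) = 4/27, g(6.75) = 4/31, g(7.5) = 2/17.
On each subinterval the trapezoid contributes (Δx_i/2)·[g(x_{i-1}) + g(x_i)].
Sum ≈ 0.76305.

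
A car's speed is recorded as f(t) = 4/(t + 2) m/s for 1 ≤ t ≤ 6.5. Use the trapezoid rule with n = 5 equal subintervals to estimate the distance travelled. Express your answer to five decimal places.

Δt = (6.5 − 1)/5 = 1.1.
f(1) = 4/3, f(2.1) = 40/41, f(3.2) = 10/13, f(4.3) = 40/63, f(5.4) = 20/37, f(6.5) = 8/17.
T_5 = (Δt/2)·[f(t_0) + 2f(t_1) + ... + 2f(t_{4}) + f(t_5)].
Sum ≈ 4.20449.

4.20449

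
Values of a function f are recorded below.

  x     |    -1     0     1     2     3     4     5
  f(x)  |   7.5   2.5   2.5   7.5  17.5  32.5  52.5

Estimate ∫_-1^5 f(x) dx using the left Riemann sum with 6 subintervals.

70

Δx = 1.
Sum = 1·[7.5 + 2.5 + 2.5 + 7.5 + 17.5 + 32.5] = 70.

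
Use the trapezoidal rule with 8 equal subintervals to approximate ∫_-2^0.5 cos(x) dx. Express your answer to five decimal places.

Δx = (0.5 − (-2))/8 = 0.3125.
f(-2) ≈ -0.41615, f(-1.6875) ≈ -0.11644, f(-1.375) ≈ 0.19455, f(-1.0625) ≈ 0.48669, f(-0.75) ≈ 0.73169, f(-0.4375) ≈ 0.90581, f(-0.125) ≈ 0.99220, f(0.1875) ≈ 0.98247, f(0.5) ≈ 0.87758.
T_8 = (Δx/2)·[f(x_0) + 2f(x_1) + ... + 2f(x_{7}) + f(x_8)].
Sum ≈ 1.37740.

1.37740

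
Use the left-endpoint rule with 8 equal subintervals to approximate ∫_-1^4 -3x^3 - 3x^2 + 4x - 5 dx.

-187.87109375

Δx = (4 − (-1))/8 = 0.625.
Left endpoints: -1, -0.375, 0.25, 0.875, 1.5, 2.125, 2.75, 3.375.
f(-1) = -9, f(-0.375) = -3463/512, f(0.25) = -4.234375, f(0.875) = -2973/512, f(1.5) = -15.875, f(2.125) = -19883/512, f(2.75) = -79.078125, f(3.375) = -72193/512.
Sum = Δx · [f(-1) + f(-0.375) + f(0.25) + ...].
Sum = -187.87109375.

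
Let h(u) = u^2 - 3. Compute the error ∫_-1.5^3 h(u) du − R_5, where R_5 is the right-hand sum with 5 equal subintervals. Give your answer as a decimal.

Exact integral: ∫_-1.5^3 h(u) du = -3.375.
R_5 = 0.27.
Error = -3.375 − 0.27 = -3.645.

-3.645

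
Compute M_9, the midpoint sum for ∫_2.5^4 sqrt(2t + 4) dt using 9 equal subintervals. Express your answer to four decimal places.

Δt = (4 − 2.5)/9 = 1/6.
Midpoints: 31/12, 2.75, 35/12, 37/12, 3.25, 41/12, 43/12, 3.75, 47/12.
f(31/12) ≈ 3.0277, f(2.75) ≈ 3.0822, f(35/12) ≈ 3.1358, f(37/12) ≈ 3.1885, f(3.25) ≈ 3.2404, f(41/12) ≈ 3.2914, f(43/12) ≈ 3.3417, f(3.75) ≈ 3.3912, f(47/12) ≈ 3.4400.
Sum = Δt · [f(31/12) + f(2.75) + f(35/12) + ...].
Sum ≈ 4.8565.

4.8565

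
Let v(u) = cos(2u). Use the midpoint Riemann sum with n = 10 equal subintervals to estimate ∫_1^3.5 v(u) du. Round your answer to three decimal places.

Δu = (3.5 − 1)/10 = 0.25.
Midpoints: 1.125, 1.375, 1.625, 1.875, 2.125, 2.375, 2.625, 2.875, 3.125, 3.375.
v(1.125) ≈ -0.628, v(1.375) ≈ -0.924, v(1.625) ≈ -0.994, v(1.875) ≈ -0.821, v(2.125) ≈ -0.446, v(2.375) ≈ 0.038, v(2.625) ≈ 0.512, v(2.875) ≈ 0.861, v(3.125) ≈ 0.999, v(3.375) ≈ 0.893.
Sum = Δu · [v(1.125) + v(1.375) + v(1.625) + ...].
Sum ≈ -0.127.

-0.127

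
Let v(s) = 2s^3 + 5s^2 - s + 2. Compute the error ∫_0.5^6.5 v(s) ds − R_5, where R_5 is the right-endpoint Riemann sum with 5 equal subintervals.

-489.24

Exact integral: ∫_0.5^6.5 v(s) ds = 1341.
R_5 = 1830.24.
Error = 1341 − 1830.24 = -489.24.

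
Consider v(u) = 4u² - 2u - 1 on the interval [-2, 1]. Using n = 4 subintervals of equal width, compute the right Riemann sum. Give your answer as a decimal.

Δu = (1 − (-2))/4 = 0.75.
Right endpoints: -1.25, -0.5, 0.25, 1.
v(-1.25) = 7.75, v(-0.5) = 1, v(0.25) = -1.25, v(1) = 1.
Sum = Δu · [v(-1.25) + v(-0.5) + v(0.25) + v(1)].
Sum = 6.375.

6.375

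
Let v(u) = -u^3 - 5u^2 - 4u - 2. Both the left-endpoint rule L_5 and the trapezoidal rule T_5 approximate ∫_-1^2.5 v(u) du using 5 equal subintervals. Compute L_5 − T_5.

19.90625

L_5 = -36.89.
T_5 = -56.79625.
L_5 − T_5 = 19.90625.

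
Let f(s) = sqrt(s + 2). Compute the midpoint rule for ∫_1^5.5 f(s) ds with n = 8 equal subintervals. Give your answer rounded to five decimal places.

Δs = (5.5 − 1)/8 = 0.5625.
Midpoints: 1.28125, 1.84375, 2.40625, 2.96875, 3.53125, 4.09375, 4.65625, 5.21875.
f(1.28125) ≈ 1.81142, f(1.84375) ≈ 1.96055, f(2.40625) ≈ 2.09911, f(2.96875) ≈ 2.22907, f(3.53125) ≈ 2.35186, f(4.09375) ≈ 2.46855, f(4.65625) ≈ 2.57997, f(5.21875) ≈ 2.68677.
Sum = Δs · [f(1.28125) + f(1.84375) + f(2.40625) + ...].
Sum ≈ 10.23036.

10.23036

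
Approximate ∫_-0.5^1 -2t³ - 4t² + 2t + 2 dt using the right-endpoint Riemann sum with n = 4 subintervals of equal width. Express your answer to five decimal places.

Δt = (1 − (-0.5))/4 = 0.375.
Right endpoints: -0.125, 0.25, 0.625, 1.
f(-0.125) = 1.69140625, f(0.25) = 2.21875, f(0.625) = 1.19921875, f(1) = -2.
Sum = Δt · [f(-0.125) + f(0.25) + f(0.625) + f(1)].
Sum ≈ 1.16602.

1.16602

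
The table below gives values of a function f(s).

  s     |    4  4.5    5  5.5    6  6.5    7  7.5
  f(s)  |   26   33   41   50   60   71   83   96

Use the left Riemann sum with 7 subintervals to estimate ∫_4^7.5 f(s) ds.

182

Δs = 0.5.
Sum = 0.5·[26 + 33 + 41 + 50 + 60 + 71 + 83] = 182.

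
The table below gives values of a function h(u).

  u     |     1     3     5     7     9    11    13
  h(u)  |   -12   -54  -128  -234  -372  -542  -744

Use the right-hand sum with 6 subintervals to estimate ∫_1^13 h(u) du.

Δu = 2.
Sum = 2·[(-54) + (-128) + (-234) + (-372) + (-542) + (-744)] = -4148.

-4148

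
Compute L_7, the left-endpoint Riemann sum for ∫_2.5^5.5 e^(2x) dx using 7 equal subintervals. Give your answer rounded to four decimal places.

18870.8292

Δx = (5.5 − 2.5)/7 = 3/7.
Left endpoints: 2.5, 41/14, 47/14, 53/14, 59/14, 65/14, 71/14.
f(2.5) ≈ 148.4132, f(41/14) ≈ 349.7235, f(47/14) ≈ 824.0949, f(53/14) ≈ 1941.9125, f(59/14) ≈ 4575.9583, f(65/14) ≈ 10782.8726, f(71/14) ≈ 25408.9599.
Sum = Δx · [f(2.5) + f(41/14) + f(47/14) + ...].
Sum ≈ 18870.8292.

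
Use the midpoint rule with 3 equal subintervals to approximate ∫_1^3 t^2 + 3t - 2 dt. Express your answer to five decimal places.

16.59259

Δt = (3 − 1)/3 = 2/3.
Midpoints: 4/3, 2, 8/3.
f(4/3) = 34/9, f(2) = 8, f(8/3) = 118/9.
Sum = Δt · [f(4/3) + f(2) + f(8/3)].
Sum ≈ 16.59259.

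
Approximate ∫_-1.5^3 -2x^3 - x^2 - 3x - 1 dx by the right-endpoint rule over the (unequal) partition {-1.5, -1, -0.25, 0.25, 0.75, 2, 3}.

Subinterval widths: 0.5, 0.75, 0.5, 0.5, 1.25, 1.
Right endpoints: -1, -0.25, 0.25, 0.75, 2, 3.
f(-1) = 3, f(-0.25) = -0.28125, f(0.25) = -1.84375, f(0.75) = -4.65625, f(2) = -27, f(3) = -73.
Sum = Σ Δx_i · f(x_i).
Sum = -108.7109375.

-108.7109375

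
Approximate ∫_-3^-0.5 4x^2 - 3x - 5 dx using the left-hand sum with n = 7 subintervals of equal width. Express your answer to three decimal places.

Δx = (-0.5 − (-3))/7 = 5/14.
Left endpoints: -3, -37/14, -16/7, -27/14, -11/7, -17/14, -6/7.
f(-3) = 40, f(-37/14) = 3025/98, f(-16/7) = 1115/49, f(-27/14) = 1535/98, f(-11/7) = 470/49, f(-17/14) = 445/98, f(-6/7) = 25/49.
Sum = Δx · [f(-3) + f(-37/14) + f(-16/7) + ...].
Sum ≈ 44.260.

44.260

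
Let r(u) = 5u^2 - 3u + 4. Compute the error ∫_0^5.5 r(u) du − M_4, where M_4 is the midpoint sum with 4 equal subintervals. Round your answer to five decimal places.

4.33268

Exact integral: ∫_0^5.5 r(u) du ≈ 253.9166667.
M_4 ≈ 249.5839844.
Error ≈ 253.9166667 − 249.5839844 ≈ 4.33268.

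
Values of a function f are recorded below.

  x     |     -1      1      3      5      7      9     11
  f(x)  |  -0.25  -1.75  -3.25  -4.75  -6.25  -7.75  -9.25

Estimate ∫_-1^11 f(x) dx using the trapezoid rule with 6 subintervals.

Δx = 2.
T_6 = (2/2)·[(-0.25) + 2·(-1.75) + 2·(-3.25) + 2·(-4.75) + 2·(-6.25) + 2·(-7.75) + (-9.25)] = -57.

-57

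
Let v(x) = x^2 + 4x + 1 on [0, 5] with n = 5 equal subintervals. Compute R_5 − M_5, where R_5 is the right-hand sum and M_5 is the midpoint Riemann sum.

R_5 = 120.
M_5 = 96.25.
R_5 − M_5 = 23.75.

23.75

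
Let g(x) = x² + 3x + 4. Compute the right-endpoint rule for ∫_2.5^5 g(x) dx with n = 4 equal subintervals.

82.94921875

Δx = (5 − 2.5)/4 = 0.625.
Right endpoints: 3.125, 3.75, 4.375, 5.
g(3.125) = 23.140625, g(3.75) = 29.3125, g(4.375) = 36.265625, g(5) = 44.
Sum = Δx · [g(3.125) + g(3.75) + g(4.375) + g(5)].
Sum = 82.94921875.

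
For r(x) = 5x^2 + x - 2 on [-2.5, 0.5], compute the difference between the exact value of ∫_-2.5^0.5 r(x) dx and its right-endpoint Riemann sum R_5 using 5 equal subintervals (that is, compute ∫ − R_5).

7.2

Exact integral: ∫_-2.5^0.5 r(x) dx = 17.25.
R_5 = 10.05.
Error = 17.25 − 10.05 = 7.2.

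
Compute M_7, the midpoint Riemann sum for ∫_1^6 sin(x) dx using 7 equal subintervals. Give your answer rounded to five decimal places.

-0.42893

Δx = (6 − 1)/7 = 5/7.
Midpoints: 19/14, 29/14, 39/14, 3.5, 59/14, 69/14, 79/14.
f(19/14) ≈ 0.97726, f(29/14) ≈ 0.87728, f(39/14) ≈ 0.34841, f(3.5) ≈ -0.35078, f(59/14) ≈ -0.87849, f(69/14) ≈ -0.97672, f(79/14) ≈ -0.59746.
Sum = Δx · [f(19/14) + f(29/14) + f(39/14) + ...].
Sum ≈ -0.42893.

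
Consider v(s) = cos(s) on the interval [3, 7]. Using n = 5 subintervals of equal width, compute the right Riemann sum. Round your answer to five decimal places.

1.18561

Δs = (7 − 3)/5 = 0.8.
Right endpoints: 3.8, 4.6, 5.4, 6.2, 7.
v(3.8) ≈ -0.79097, v(4.6) ≈ -0.11215, v(5.4) ≈ 0.63469, v(6.2) ≈ 0.99654, v(7) ≈ 0.75390.
Sum = Δs · [v(3.8) + v(4.6) + v(5.4) + v(6.2) + v(7)].
Sum ≈ 1.18561.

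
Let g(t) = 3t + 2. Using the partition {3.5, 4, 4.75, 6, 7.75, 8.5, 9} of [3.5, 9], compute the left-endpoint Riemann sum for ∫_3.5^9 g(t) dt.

104.75

Subinterval widths: 0.5, 0.75, 1.25, 1.75, 0.75, 0.5.
Left endpoints: 3.5, 4, 4.75, 6, 7.75, 8.5.
g(3.5) = 12.5, g(4) = 14, g(4.75) = 16.25, g(6) = 20, g(7.75) = 25.25, g(8.5) = 27.5.
Sum = Σ Δt_i · g(t_i).
Sum = 104.75.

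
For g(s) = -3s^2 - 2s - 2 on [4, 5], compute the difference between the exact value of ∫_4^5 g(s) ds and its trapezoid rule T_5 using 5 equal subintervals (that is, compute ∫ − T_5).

Exact integral: ∫_4^5 g(s) ds = -72.
T_5 = -72.02.
Error = -72 − (-72.02) = 0.02.

0.02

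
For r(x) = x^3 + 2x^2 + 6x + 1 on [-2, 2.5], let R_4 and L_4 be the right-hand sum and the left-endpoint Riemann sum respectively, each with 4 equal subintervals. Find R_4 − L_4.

R_4 ≈ 66.38379.
L_4 ≈ 4.36816.
R_4 − L_4 = 62.015625.

62.015625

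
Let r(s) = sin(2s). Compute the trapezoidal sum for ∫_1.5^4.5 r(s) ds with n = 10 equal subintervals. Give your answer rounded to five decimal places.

Δs = (4.5 − 1.5)/10 = 0.3.
r(1.5) ≈ 0.14112, r(1.8) ≈ -0.44252, r(2.1) ≈ -0.87158, r(2.4) ≈ -0.99616, r(2.7) ≈ -0.77276, r(3) ≈ -0.27942, r(3.3) ≈ 0.31154, r(3.6) ≈ 0.79367, r(3.9) ≈ 0.99854, r(4.2) ≈ 0.85460, r(4.5) ≈ 0.41212.
T_10 = (Δs/2)·[r(s_0) + 2r(s_1) + ... + 2r(s_{9}) + r(s_10)].
Sum ≈ -0.03824.

-0.03824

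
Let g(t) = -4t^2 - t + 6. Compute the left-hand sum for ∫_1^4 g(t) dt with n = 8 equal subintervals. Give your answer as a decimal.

-61.96875

Δt = (4 − 1)/8 = 0.375.
Left endpoints: 1, 1.375, 1.75, 2.125, 2.5, 2.875, 3.25, 3.625.
g(1) = 1, g(1.375) = -2.9375, g(1.75) = -8, g(2.125) = -14.1875, g(2.5) = -21.5, g(2.875) = -29.9375, g(3.25) = -39.5, g(3.625) = -50.1875.
Sum = Δt · [g(1) + g(1.375) + g(1.75) + ...].
Sum = -61.96875.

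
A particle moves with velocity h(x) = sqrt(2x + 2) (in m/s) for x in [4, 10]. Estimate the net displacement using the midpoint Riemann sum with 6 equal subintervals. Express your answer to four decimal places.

Δx = (10 − 4)/6 = 1.
Midpoints: 4.5, 5.5, 6.5, 7.5, 8.5, 9.5.
h(4.5) ≈ 3.3166, h(5.5) ≈ 3.6056, h(6.5) ≈ 3.8730, h(7.5) ≈ 4.1231, h(8.5) ≈ 4.3589, h(9.5) ≈ 4.5826.
Sum = Δx · [h(4.5) + h(5.5) + h(6.5) + ...].
Sum ≈ 23.8597.

23.8597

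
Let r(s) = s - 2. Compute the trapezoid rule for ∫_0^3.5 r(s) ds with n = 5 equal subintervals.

-0.875

Δs = (3.5 − 0)/5 = 0.7.
r(0) = -2, r(0.7) = -1.3, r(1.4) = -0.6, r(2.1) = 0.1, r(2.8) = 0.8, r(3.5) = 1.5.
T_5 = (Δs/2)·[r(s_0) + 2r(s_1) + ... + 2r(s_{4}) + r(s_5)].
Sum = -0.875.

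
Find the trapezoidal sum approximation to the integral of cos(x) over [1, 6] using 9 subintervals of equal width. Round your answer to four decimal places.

Δx = (6 − 1)/9 = 5/9.
f(1) ≈ 0.5403, f(14/9) ≈ 0.0152, f(19/9) ≈ -0.5144, f(8/3) ≈ -0.8893, f(29/9) ≈ -0.9968, f(34/9) ≈ -0.8044, f(13/3) ≈ -0.3700, f(44/9) ≈ 0.1756, f(49/9) ≈ 0.6684, f(6) ≈ 0.9602.
T_9 = (Δx/2)·[f(x_0) + 2f(x_1) + ... + 2f(x_{8}) + f(x_9)].
Sum ≈ -1.0919.

-1.0919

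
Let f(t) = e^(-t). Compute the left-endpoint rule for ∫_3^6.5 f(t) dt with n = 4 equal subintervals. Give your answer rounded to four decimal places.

Δt = (6.5 − 3)/4 = 0.875.
Left endpoints: 3, 3.875, 4.75, 5.625.
f(3) ≈ 0.0498, f(3.875) ≈ 0.0208, f(4.75) ≈ 0.0087, f(5.625) ≈ 0.0036.
Sum = Δt · [f(3) + f(3.875) + f(4.75) + f(5.625)].
Sum ≈ 0.0724.

0.0724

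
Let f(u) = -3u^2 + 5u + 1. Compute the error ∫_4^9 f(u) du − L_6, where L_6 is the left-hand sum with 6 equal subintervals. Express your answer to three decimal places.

-69.097

Exact integral: ∫_4^9 f(u) du = -497.5.
L_6 ≈ -428.40278.
Error ≈ -497.5 − (-428.40278) ≈ -69.097.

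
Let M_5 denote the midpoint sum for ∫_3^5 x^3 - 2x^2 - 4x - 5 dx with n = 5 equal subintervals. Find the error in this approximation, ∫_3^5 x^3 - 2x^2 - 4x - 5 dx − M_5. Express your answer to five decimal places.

0.26667

Exact integral: ∫_3^5 f(x) dx ≈ 28.6666667.
M_5 = 28.4.
Error ≈ 28.6666667 − 28.4 ≈ 0.26667.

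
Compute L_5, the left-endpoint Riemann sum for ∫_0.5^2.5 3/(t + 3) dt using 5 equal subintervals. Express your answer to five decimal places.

1.42023

Δt = (2.5 − 0.5)/5 = 0.4.
Left endpoints: 0.5, 0.9, 1.3, 1.7, 2.1.
f(0.5) = 6/7, f(0.9) = 10/13, f(1.3) = 30/43, f(1.7) = 30/47, f(2.1) = 10/17.
Sum = Δt · [f(0.5) + f(0.9) + f(1.3) + f(1.7) + f(2.1)].
Sum ≈ 1.42023.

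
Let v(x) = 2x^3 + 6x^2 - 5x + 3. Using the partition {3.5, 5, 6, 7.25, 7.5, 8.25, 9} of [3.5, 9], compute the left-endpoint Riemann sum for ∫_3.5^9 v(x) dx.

3612.375

Subinterval widths: 1.5, 1, 1.25, 0.25, 0.75, 0.75.
Left endpoints: 3.5, 5, 6, 7.25, 7.5, 8.25.
v(3.5) = 144.75, v(5) = 378, v(6) = 621, v(7.25) = 1044.28125, v(7.5) = 1146.75, v(8.25) = 1493.15625.
Sum = Σ Δx_i · v(x_i).
Sum = 3612.375.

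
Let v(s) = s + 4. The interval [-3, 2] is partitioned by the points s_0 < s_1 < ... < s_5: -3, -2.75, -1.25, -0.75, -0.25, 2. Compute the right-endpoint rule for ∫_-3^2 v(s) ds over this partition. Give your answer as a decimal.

Subinterval widths: 0.25, 1.5, 0.5, 0.5, 2.25.
Right endpoints: -2.75, -1.25, -0.75, -0.25, 2.
v(-2.75) = 1.25, v(-1.25) = 2.75, v(-0.75) = 3.25, v(-0.25) = 3.75, v(2) = 6.
Sum = Σ Δs_i · v(s_i).
Sum = 21.4375.

21.4375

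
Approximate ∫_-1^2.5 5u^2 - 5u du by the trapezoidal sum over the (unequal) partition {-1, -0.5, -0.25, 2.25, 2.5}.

Subinterval widths: 0.5, 0.25, 2.5, 0.25.
f(-1) = 10, f(-0.5) = 3.75, f(-0.25) = 1.5625, f(2.25) = 14.0625, f(2.5) = 18.75.
On each subinterval the trapezoid contributes (Δu_i/2)·[f(u_{i-1}) + f(u_i)].
Sum = 27.734375.

27.734375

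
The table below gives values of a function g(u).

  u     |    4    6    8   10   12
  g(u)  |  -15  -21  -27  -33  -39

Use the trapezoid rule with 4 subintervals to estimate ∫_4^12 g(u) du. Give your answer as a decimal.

Δu = 2.
T_4 = (2/2)·[(-15) + 2·(-21) + 2·(-27) + 2·(-33) + (-39)] = -216.

-216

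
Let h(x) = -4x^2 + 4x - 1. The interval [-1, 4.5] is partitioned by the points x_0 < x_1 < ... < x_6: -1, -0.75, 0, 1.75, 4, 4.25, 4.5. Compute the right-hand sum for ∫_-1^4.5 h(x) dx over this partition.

-153.5625

Subinterval widths: 0.25, 0.75, 1.75, 2.25, 0.25, 0.25.
Right endpoints: -0.75, 0, 1.75, 4, 4.25, 4.5.
h(-0.75) = -6.25, h(0) = -1, h(1.75) = -6.25, h(4) = -49, h(4.25) = -56.25, h(4.5) = -64.
Sum = Σ Δx_i · h(x_i).
Sum = -153.5625.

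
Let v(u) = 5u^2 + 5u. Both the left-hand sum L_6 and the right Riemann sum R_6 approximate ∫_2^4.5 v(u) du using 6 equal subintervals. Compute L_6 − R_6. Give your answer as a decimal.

-39.0625

L_6 ≈ 159.997106.
R_6 ≈ 199.059606.
L_6 − R_6 = -39.0625.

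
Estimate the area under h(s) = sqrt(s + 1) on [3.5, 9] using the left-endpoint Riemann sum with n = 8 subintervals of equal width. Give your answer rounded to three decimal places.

Δs = (9 − 3.5)/8 = 0.6875.
Left endpoints: 3.5, 4.1875, 4.875, 5.5625, 6.25, 6.9375, 7.625, 8.3125.
h(3.5) ≈ 2.121, h(4.1875) ≈ 2.278, h(4.875) ≈ 2.424, h(5.5625) ≈ 2.562, h(6.25) ≈ 2.693, h(6.9375) ≈ 2.817, h(7.625) ≈ 2.937, h(8.3125) ≈ 3.052.
Sum = Δs · [h(3.5) + h(4.1875) + h(4.875) + ...].
Sum ≈ 14.357.

14.357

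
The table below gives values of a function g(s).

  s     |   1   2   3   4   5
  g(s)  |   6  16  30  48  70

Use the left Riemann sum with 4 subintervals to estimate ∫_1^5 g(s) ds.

Δs = 1.
Sum = 1·[6 + 16 + 30 + 48] = 100.

100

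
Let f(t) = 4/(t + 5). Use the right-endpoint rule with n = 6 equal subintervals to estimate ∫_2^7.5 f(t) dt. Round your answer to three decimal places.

Δt = (7.5 − 2)/6 = 11/12.
Right endpoints: 35/12, 23/6, 4.75, 17/3, 79/12, 7.5.
f(35/12) = 48/95, f(23/6) = 24/53, f(4.75) = 16/39, f(17/3) = 0.375, f(79/12) = 48/139, f(7.5) = 0.32.
Sum = Δt · [f(35/12) + f(23/6) + f(4.75) + ...].
Sum ≈ 2.208.

2.208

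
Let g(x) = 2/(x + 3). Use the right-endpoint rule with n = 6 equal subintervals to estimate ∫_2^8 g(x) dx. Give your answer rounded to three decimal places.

1.473

Δx = (8 − 2)/6 = 1.
Right endpoints: 3, 4, 5, 6, 7, 8.
g(3) = 1/3, g(4) = 2/7, g(5) = 0.25, g(6) = 2/9, g(7) = 0.2, g(8) = 2/11.
Sum = Δx · [g(3) + g(4) + g(5) + ...].
Sum ≈ 1.473.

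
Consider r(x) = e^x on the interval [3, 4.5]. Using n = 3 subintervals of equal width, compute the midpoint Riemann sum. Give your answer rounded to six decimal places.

69.208417

Δx = (4.5 − 3)/3 = 0.5.
Midpoints: 3.25, 3.75, 4.25.
r(3.25) ≈ 25.790340, r(3.75) ≈ 42.521082, r(4.25) ≈ 70.105412.
Sum = Δx · [r(3.25) + r(3.75) + r(4.25)].
Sum ≈ 69.208417.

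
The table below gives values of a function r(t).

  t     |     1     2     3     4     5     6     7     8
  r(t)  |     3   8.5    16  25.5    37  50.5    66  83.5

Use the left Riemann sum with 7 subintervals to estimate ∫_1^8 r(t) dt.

206.5

Δt = 1.
Sum = 1·[3 + 8.5 + 16 + 25.5 + 37 + 50.5 + 66] = 206.5.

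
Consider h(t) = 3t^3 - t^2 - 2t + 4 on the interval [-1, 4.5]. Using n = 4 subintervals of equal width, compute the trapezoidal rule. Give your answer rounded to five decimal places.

304.40137

Δt = (4.5 − (-1))/4 = 1.375.
h(-1) = 2, h(0.375) = 1673/512, h(1.75) = 13.515625, h(3.125) = 40723/512, h(4.5) = 248.125.
T_4 = (Δt/2)·[h(t_0) + 2h(t_1) + 2h(t_2) + 2h(t_3) + h(t_4)].
Sum ≈ 304.40137.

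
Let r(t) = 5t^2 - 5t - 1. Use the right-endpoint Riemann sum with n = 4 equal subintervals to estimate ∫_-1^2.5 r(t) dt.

17.14453125

Δt = (2.5 − (-1))/4 = 0.875.
Right endpoints: -0.125, 0.75, 1.625, 2.5.
r(-0.125) = -0.296875, r(0.75) = -1.9375, r(1.625) = 4.078125, r(2.5) = 17.75.
Sum = Δt · [r(-0.125) + r(0.75) + r(1.625) + r(2.5)].
Sum = 17.14453125.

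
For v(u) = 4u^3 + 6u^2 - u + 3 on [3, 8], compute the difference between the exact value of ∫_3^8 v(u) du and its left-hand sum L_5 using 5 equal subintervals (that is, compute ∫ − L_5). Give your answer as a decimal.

Exact integral: ∫_3^8 v(u) du = 4972.5.
L_5 = 3900.
Error = 4972.5 − 3900 = 1072.5.

1072.5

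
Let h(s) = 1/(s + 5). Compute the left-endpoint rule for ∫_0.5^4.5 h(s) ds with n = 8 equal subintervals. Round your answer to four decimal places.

Δs = (4.5 − 0.5)/8 = 0.5.
Left endpoints: 0.5, 1, 1.5, 2, 2.5, 3, 3.5, 4.
h(0.5) = 2/11, h(1) = 1/6, h(1.5) = 2/13, h(2) = 1/7, h(2.5) = 2/15, h(3) = 0.125, h(3.5) = 2/17, h(4) = 1/9.
Sum = Δs · [h(0.5) + h(1) + h(1.5) + ...].
Sum ≈ 0.5661.

0.5661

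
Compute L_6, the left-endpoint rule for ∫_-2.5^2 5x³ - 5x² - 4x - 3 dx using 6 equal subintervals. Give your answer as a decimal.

-122.66015625

Δx = (2 − (-2.5))/6 = 0.75.
Left endpoints: -2.5, -1.75, -1, -0.25, 0.5, 1.25.
f(-2.5) = -102.375, f(-1.75) = -38.109375, f(-1) = -9, f(-0.25) = -2.390625, f(0.5) = -5.625, f(1.25) = -6.046875.
Sum = Δx · [f(-2.5) + f(-1.75) + f(-1) + ...].
Sum = -122.66015625.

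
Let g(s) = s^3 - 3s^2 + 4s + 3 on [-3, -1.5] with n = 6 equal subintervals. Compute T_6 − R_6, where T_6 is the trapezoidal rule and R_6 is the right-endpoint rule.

-6.234375

T_6 = -51.76171875.
R_6 = -45.52734375.
T_6 − R_6 = -6.234375.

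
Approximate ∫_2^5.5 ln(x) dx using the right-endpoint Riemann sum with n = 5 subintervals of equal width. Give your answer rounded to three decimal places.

4.831

Δx = (5.5 − 2)/5 = 0.7.
Right endpoints: 2.7, 3.4, 4.1, 4.8, 5.5.
f(2.7) ≈ 0.993, f(3.4) ≈ 1.224, f(4.1) ≈ 1.411, f(4.8) ≈ 1.569, f(5.5) ≈ 1.705.
Sum = Δx · [f(2.7) + f(3.4) + f(4.1) + f(4.8) + f(5.5)].
Sum ≈ 4.831.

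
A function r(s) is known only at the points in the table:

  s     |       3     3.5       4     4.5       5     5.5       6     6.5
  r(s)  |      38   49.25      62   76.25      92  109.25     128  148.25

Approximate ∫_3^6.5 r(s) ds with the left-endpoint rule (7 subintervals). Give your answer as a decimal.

277.375

Δs = 0.5.
Sum = 0.5·[38 + 49.25 + 62 + 76.25 + 92 + 109.25 + 128] = 277.375.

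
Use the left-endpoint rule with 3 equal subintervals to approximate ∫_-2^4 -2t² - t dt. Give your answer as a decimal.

-32

Δt = (4 − (-2))/3 = 2.
Left endpoints: -2, 0, 2.
f(-2) = -6, f(0) = 0, f(2) = -10.
Sum = Δt · [f(-2) + f(0) + f(2)].
Sum = -32.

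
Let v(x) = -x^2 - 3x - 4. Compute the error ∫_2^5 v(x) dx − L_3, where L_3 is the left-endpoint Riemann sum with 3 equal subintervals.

Exact integral: ∫_2^5 v(x) dx = -82.5.
L_3 = -68.
Error = -82.5 − (-68) = -14.5.

-14.5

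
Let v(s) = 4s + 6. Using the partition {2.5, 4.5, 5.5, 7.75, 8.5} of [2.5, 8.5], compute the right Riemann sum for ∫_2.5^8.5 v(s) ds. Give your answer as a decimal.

Subinterval widths: 2, 1, 2.25, 0.75.
Right endpoints: 4.5, 5.5, 7.75, 8.5.
v(4.5) = 24, v(5.5) = 28, v(7.75) = 37, v(8.5) = 40.
Sum = Σ Δs_i · v(s_i).
Sum = 189.25.

189.25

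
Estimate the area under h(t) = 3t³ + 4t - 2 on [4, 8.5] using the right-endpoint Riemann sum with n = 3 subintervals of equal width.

5172.75

Δt = (8.5 − 4)/3 = 1.5.
Right endpoints: 5.5, 7, 8.5.
h(5.5) = 519.125, h(7) = 1055, h(8.5) = 1874.375.
Sum = Δt · [h(5.5) + h(7) + h(8.5)].
Sum = 5172.75.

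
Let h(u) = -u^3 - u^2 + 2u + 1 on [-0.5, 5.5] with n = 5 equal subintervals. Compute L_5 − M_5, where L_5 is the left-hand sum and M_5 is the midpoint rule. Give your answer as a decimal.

L_5 = -149.79.
M_5 = -242.13.
L_5 − M_5 = 92.34.

92.34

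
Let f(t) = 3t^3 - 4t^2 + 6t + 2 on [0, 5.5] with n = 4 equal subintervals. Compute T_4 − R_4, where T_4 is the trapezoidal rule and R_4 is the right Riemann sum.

T_4 ≈ 602.17480469.
R_4 ≈ 884.82324219.
T_4 − R_4 = -282.6484375.

-282.6484375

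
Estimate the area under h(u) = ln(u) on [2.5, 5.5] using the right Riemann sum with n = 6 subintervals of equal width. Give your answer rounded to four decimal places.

4.2780

Δu = (5.5 − 2.5)/6 = 0.5.
Right endpoints: 3, 3.5, 4, 4.5, 5, 5.5.
h(3) ≈ 1.0986, h(3.5) ≈ 1.2528, h(4) ≈ 1.3863, h(4.5) ≈ 1.5041, h(5) ≈ 1.6094, h(5.5) ≈ 1.7047.
Sum = Δu · [h(3) + h(3.5) + h(4) + ...].
Sum ≈ 4.2780.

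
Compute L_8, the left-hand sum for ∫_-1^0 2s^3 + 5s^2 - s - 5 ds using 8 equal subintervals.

-3.078125

Δs = (0 − (-1))/8 = 0.125.
Left endpoints: -1, -0.875, -0.75, -0.625, -0.5, -0.375, -0.25, -0.125.
f(-1) = -1, f(-0.875) = -1.63671875, f(-0.75) = -2.28125, f(-0.625) = -2.91015625, f(-0.5) = -3.5, f(-0.375) = -4.02734375, f(-0.25) = -4.46875, f(-0.125) = -4.80078125.
Sum = Δs · [f(-1) + f(-0.875) + f(-0.75) + ...].
Sum = -3.078125.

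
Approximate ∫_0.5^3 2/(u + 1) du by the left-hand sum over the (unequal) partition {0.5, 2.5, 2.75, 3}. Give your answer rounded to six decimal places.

Subinterval widths: 2, 0.25, 0.25.
Left endpoints: 0.5, 2.5, 2.75.
f(0.5) = 4/3, f(2.5) = 4/7, f(2.75) = 8/15.
Sum = Σ Δu_i · f(u_i).
Sum ≈ 2.942857.

2.942857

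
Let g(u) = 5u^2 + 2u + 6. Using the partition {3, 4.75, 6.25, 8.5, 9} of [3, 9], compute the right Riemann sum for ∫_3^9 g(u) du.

1624.328125

Subinterval widths: 1.75, 1.5, 2.25, 0.5.
Right endpoints: 4.75, 6.25, 8.5, 9.
g(4.75) = 128.3125, g(6.25) = 213.8125, g(8.5) = 384.25, g(9) = 429.
Sum = Σ Δu_i · g(u_i).
Sum = 1624.328125.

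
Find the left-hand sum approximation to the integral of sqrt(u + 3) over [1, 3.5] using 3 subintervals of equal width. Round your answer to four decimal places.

5.4825

Δu = (3.5 − 1)/3 = 5/6.
Left endpoints: 1, 11/6, 8/3.
f(1) ≈ 2.0000, f(11/6) ≈ 2.1985, f(8/3) ≈ 2.3805.
Sum = Δu · [f(1) + f(11/6) + f(8/3)].
Sum ≈ 5.4825.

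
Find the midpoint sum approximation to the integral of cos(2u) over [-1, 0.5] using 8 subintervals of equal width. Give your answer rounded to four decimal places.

Δu = (0.5 − (-1))/8 = 0.1875.
Midpoints: -0.90625, -0.71875, -0.53125, -0.34375, -0.15625, 0.03125, 0.21875, 0.40625.
f(-0.90625) ≈ -0.2394, f(-0.71875) ≈ 0.1329, f(-0.53125) ≈ 0.4867, f(-0.34375) ≈ 0.7728, f(-0.15625) ≈ 0.9516, f(0.03125) ≈ 0.9980, f(0.21875) ≈ 0.9058, f(0.40625) ≈ 0.6877.
Sum = Δu · [f(-0.90625) + f(-0.71875) + f(-0.53125) + ...].
Sum ≈ 0.8805.

0.8805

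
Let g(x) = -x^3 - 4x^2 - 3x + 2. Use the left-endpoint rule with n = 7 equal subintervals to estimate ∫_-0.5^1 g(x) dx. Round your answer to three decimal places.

1.010

Δx = (1 − (-0.5))/7 = 3/14.
Left endpoints: -0.5, -2/7, -1/14, 1/7, 5/14, 4/7, 11/14.
g(-0.5) = 2.625, g(-2/7) = 876/343, g(-1/14) = 6021/2744, g(1/7) = 510/343, g(5/14) = 1023/2744, g(4/7) = -414/343, g(11/14) = -9087/2744.
Sum = Δx · [g(-0.5) + g(-2/7) + g(-1/14) + ...].
Sum ≈ 1.010.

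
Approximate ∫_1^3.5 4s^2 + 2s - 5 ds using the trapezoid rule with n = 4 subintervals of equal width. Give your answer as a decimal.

55.234375

Δs = (3.5 − 1)/4 = 0.625.
f(1) = 1, f(1.625) = 8.8125, f(2.25) = 19.75, f(2.875) = 33.8125, f(3.5) = 51.
T_4 = (Δs/2)·[f(s_0) + 2f(s_1) + 2f(s_2) + 2f(s_3) + f(s_4)].
Sum = 55.234375.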